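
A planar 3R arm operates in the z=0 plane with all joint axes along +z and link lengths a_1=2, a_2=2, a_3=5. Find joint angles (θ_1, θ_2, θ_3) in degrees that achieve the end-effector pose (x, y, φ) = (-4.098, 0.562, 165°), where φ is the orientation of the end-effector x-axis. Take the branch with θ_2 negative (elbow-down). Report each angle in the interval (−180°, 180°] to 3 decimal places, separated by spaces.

wrist centre = target − a_3·(cos φ, sin φ) = (0.7316, -0.7321)
cos θ_2 = (1.0712−2²−2²)/(2·2·2) = -0.8661; θ_2 = -150.0079° (elbow-down)
β = atan2(-0.7321,0.7316) = -45.0182°; ψ = atan2(-0.9998,0.2678) = -75.0040°
θ_1 = β − ψ = 29.9857°
θ_3 = φ − θ_1 − θ_2 = -74.9778° (wrapped to (-180°,180°])

29.986 -150.008 -74.978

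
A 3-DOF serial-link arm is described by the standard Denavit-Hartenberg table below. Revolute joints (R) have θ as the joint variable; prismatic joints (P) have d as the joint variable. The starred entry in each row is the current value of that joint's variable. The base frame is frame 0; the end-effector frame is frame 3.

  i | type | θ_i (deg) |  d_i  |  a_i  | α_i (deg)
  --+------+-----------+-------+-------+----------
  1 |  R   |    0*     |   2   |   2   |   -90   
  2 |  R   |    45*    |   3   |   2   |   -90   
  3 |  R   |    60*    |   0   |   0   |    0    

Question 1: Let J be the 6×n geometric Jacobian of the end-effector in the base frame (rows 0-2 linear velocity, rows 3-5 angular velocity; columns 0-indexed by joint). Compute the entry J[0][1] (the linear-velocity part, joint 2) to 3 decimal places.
axis z_1 = (0.0000,1.0000,0.0000); lever o_n−o_1 = (1.4142,3.0000,-1.4142)
cross product → J_v[:, 1] = (-1.4142,0.0000,-1.4142)
J_ω[:, 1] = z_1
entry J[0][1] = -1.4142

-1.414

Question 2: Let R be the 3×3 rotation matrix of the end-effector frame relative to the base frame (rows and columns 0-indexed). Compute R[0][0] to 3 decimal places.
0.354

End-effector x-axis (col 0 of R) = (0.3536,-0.8660,-0.3536)
R[0][0] = 0.3536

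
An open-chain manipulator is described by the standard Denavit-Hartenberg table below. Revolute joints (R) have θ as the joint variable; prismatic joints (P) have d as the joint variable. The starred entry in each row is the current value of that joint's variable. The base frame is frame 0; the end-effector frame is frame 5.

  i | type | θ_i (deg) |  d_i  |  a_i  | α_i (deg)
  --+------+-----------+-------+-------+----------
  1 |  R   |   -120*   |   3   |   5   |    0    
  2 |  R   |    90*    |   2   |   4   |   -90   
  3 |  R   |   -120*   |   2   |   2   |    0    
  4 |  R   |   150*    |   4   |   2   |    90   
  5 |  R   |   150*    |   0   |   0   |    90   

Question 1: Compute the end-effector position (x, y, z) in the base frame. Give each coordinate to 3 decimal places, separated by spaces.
4.598 -1.500 5.732

after link 1: o_1 = (-2.5000, -4.3301, 3.0000)
after link 2: o_2 = (0.9641, -6.3301, 5.0000)
after link 3: o_3 = (1.0981, -4.0981, 6.7321)
after link 4: o_4 = (4.5981, -1.5000, 5.7321)
after link 5: o_5 = (4.5981, -1.5000, 5.7321)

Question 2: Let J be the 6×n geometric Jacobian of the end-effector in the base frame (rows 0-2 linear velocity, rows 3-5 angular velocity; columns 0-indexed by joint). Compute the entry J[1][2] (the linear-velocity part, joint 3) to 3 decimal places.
-0.366

axis z_2 = (0.5000,0.8660,0.0000); lever o_n−o_2 = (3.6340,4.8301,0.7321)
cross product → J_v[:, 2] = (0.6340,-0.3660,-0.7321)
J_ω[:, 2] = z_2
entry J[1][2] = -0.3660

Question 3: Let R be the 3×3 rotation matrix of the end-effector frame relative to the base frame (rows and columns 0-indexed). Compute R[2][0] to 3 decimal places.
End-effector x-axis (col 0 of R) = (-0.3995,0.8080,0.4330)
R[2][0] = 0.4330

0.433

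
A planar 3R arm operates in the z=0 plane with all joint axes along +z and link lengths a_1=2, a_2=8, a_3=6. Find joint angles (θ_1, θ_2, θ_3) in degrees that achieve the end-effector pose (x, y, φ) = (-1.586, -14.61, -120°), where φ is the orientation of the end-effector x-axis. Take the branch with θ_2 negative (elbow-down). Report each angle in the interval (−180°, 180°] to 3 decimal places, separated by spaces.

-44.985 -45.019 -29.996

wrist centre = target − a_3·(cos φ, sin φ) = (1.4140, -9.4138)
cos θ_2 = (90.6199−2²−8²)/(2·2·8) = 0.7069; θ_2 = -45.0190° (elbow-down)
β = atan2(-9.4138,1.4140) = -81.4578°; ψ = atan2(-5.6587,7.6550) = -36.4726°
θ_1 = β − ψ = -44.9852°
θ_3 = φ − θ_1 − θ_2 = -29.9959° (wrapped to (-180°,180°])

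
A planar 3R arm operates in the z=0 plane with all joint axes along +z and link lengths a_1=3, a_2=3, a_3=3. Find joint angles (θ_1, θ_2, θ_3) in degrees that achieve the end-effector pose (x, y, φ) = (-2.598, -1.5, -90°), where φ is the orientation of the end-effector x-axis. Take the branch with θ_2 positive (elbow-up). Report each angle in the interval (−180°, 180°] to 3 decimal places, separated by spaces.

89.999 120.001 60.000

wrist centre = target − a_3·(cos φ, sin φ) = (-2.5980, 1.5000)
cos θ_2 = (8.9996−3²−3²)/(2·3·3) = -0.5000; θ_2 = 120.0015° (elbow-up)
β = atan2(1.5000,-2.5980) = 149.9993°; ψ = atan2(2.5980,1.4999) = 60.0007°
θ_1 = β − ψ = 89.9985°
θ_3 = φ − θ_1 − θ_2 = 60.0000° (wrapped to (-180°,180°])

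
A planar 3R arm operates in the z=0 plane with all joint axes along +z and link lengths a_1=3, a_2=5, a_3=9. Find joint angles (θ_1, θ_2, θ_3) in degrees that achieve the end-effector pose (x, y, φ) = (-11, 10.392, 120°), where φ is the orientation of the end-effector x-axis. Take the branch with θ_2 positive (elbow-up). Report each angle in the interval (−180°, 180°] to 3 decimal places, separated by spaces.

wrist centre = target − a_3·(cos φ, sin φ) = (-6.5000, 2.5978)
cos θ_2 = (48.9984−3²−5²)/(2·3·5) = 0.4999; θ_2 = 60.0035° (elbow-up)
β = atan2(2.5978,-6.5000) = 158.2155°; ψ = atan2(4.3303,5.4997) = 38.2155°
θ_1 = β − ψ = 120.0000°
θ_3 = φ − θ_1 − θ_2 = -60.0035° (wrapped to (-180°,180°])

120.000 60.003 -60.003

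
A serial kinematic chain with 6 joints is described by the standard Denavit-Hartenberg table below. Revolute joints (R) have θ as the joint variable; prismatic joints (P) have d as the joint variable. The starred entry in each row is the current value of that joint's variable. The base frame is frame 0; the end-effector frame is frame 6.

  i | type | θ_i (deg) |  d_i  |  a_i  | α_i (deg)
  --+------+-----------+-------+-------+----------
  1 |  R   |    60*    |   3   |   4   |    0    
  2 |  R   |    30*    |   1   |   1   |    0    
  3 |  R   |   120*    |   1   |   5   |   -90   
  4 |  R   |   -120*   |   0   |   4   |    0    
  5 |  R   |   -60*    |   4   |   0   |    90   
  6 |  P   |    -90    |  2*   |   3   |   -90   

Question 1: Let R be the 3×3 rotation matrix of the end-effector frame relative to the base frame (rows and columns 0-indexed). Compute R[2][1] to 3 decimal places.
End-effector y-axis (col 1 of R) = (-0.0000,-0.0000,1.0000)
R[2][1] = 1.0000

1.000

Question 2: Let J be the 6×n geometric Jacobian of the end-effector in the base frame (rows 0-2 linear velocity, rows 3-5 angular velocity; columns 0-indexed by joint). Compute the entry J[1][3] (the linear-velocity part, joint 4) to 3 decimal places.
-0.732

axis z_3 = (0.5000,-0.8660,0.0000); lever o_n−o_3 = (2.2321,0.1340,1.4641)
cross product → J_v[:, 3] = (-1.2679,-0.7321,2.0000)
J_ω[:, 3] = z_3
entry J[1][3] = -0.7321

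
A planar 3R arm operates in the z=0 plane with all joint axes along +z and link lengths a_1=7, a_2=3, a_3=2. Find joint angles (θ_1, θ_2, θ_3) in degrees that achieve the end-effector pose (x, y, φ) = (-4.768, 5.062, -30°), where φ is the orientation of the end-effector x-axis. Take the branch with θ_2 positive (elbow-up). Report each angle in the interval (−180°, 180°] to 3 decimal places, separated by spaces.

wrist centre = target − a_3·(cos φ, sin φ) = (-6.5001, 6.0620)
cos θ_2 = (78.9985−7²−3²)/(2·7·3) = 0.5000; θ_2 = 60.0024° (elbow-up)
β = atan2(6.0620,-6.5001) = 136.9971°; ψ = atan2(2.5981,8.4999) = 16.9967°
θ_1 = β − ψ = 120.0005°
θ_3 = φ − θ_1 − θ_2 = 149.9972° (wrapped to (-180°,180°])

120.000 60.002 149.997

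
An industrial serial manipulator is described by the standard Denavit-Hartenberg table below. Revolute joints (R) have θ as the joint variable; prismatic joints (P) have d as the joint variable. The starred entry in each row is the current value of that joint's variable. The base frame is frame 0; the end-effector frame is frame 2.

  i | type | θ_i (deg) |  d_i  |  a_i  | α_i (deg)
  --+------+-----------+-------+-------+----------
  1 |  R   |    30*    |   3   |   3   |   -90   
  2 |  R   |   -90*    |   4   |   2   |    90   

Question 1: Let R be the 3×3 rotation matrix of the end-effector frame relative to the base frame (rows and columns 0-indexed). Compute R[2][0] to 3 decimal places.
End-effector x-axis (col 0 of R) = (0.0000,-0.0000,1.0000)
R[2][0] = 1.0000

1.000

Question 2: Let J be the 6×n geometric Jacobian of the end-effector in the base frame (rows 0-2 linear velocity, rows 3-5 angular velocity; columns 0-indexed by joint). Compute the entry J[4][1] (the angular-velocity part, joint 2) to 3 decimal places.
axis z_1 = (-0.5000,0.8660,0.0000); lever o_n−o_1 = (-2.0000,3.4641,2.0000)
cross product → J_v[:, 1] = (1.7321,1.0000,0.0000)
J_ω[:, 1] = z_1
entry J[4][1] = 0.8660

0.866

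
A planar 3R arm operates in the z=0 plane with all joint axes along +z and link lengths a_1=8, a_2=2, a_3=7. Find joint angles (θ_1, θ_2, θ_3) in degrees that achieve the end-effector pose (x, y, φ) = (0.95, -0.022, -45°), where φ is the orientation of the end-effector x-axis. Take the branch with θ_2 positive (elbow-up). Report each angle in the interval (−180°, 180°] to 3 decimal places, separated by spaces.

120.007 150.023 44.970

wrist centre = target − a_3·(cos φ, sin φ) = (-3.9997, 4.9277)
cos θ_2 = (40.2807−8²−2²)/(2·8·2) = -0.8662; θ_2 = 150.0233° (elbow-up)
β = atan2(4.9277,-3.9997) = 129.0655°; ψ = atan2(0.9993,6.2675) = 9.0590°
θ_1 = β − ψ = 120.0065°
θ_3 = φ − θ_1 − θ_2 = 44.9701° (wrapped to (-180°,180°])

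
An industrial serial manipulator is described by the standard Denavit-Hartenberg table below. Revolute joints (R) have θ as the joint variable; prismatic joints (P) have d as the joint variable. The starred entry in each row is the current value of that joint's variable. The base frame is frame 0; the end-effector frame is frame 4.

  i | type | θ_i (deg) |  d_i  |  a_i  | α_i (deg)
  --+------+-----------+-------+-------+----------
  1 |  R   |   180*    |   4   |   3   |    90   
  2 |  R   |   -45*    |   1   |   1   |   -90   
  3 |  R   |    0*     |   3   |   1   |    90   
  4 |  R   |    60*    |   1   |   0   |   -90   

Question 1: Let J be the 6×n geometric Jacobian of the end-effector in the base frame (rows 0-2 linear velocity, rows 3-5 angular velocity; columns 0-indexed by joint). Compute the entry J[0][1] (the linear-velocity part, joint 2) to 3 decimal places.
0.707

axis z_1 = (0.0000,1.0000,0.0000); lever o_n−o_1 = (-3.5355,2.0000,0.7071)
cross product → J_v[:, 1] = (0.7071,-0.0000,3.5355)
J_ω[:, 1] = z_1
entry J[0][1] = 0.7071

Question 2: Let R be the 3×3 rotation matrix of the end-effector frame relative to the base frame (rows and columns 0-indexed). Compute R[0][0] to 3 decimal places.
End-effector x-axis (col 0 of R) = (-0.9659,0.0000,0.2588)
R[0][0] = -0.9659

-0.966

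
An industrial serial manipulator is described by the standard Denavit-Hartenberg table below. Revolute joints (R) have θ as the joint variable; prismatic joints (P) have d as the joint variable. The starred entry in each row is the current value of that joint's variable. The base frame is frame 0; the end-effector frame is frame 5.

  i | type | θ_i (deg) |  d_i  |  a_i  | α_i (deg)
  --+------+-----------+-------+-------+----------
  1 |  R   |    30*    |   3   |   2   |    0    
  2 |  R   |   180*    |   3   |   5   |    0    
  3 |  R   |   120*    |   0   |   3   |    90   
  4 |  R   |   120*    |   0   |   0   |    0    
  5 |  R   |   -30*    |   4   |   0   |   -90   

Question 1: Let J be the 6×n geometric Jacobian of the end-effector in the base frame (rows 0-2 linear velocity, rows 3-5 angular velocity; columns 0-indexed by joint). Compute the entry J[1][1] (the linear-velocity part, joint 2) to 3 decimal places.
-3.732

axis z_1 = (0.0000,0.0000,1.0000); lever o_n−o_1 = (-3.7321,-7.4641,3.0000)
cross product → J_v[:, 1] = (7.4641,-3.7321,0.0000)
J_ω[:, 1] = z_1
entry J[1][1] = -3.7321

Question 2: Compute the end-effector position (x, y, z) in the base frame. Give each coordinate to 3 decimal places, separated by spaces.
after link 1: o_1 = (1.7321, 1.0000, 3.0000)
after link 2: o_2 = (-2.5981, -1.5000, 6.0000)
after link 3: o_3 = (-0.0000, -3.0000, 6.0000)
after link 4: o_4 = (-0.0000, -3.0000, 6.0000)
after link 5: o_5 = (-2.0000, -6.4641, 6.0000)

-2.000 -6.464 6.000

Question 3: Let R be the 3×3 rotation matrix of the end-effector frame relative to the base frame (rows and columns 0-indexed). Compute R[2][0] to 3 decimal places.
End-effector x-axis (col 0 of R) = (0.0000,-0.0000,1.0000)
R[2][0] = 1.0000

1.000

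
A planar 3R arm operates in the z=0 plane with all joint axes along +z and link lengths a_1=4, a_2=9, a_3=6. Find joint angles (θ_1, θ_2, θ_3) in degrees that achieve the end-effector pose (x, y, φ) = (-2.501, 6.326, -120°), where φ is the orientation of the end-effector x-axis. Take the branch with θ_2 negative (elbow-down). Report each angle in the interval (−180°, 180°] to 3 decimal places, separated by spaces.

wrist centre = target − a_3·(cos φ, sin φ) = (0.4990, 11.5222)
cos θ_2 = (133.0090−4²−9²)/(2·4·9) = 0.5001; θ_2 = -59.9917° (elbow-down)
β = atan2(11.5222,0.4990) = 87.5202°; ψ = atan2(-7.7936,8.5011) = -42.5137°
θ_1 = β − ψ = 130.0339°
θ_3 = φ − θ_1 − θ_2 = 169.9579° (wrapped to (-180°,180°])

130.034 -59.992 169.958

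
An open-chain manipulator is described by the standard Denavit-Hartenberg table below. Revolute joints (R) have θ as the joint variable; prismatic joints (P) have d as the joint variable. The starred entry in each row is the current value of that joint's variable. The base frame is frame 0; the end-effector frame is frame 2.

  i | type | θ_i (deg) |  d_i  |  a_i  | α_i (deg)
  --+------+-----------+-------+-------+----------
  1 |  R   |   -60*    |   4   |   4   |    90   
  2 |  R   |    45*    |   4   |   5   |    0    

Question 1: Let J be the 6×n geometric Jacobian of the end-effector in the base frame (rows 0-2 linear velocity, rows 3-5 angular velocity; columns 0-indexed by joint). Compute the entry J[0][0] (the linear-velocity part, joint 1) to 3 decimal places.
8.526

axis z_0 = ẑ; lever o_n−o_0 = (0.3037,-8.5260,7.5355)
cross product → J_v[:, 0] = (8.5260,0.3037,-0.0000)
J_ω[:, 0] = z_0
entry J[0][0] = 8.5260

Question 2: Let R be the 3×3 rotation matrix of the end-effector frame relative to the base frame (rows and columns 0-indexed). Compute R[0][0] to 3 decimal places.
0.354

End-effector x-axis (col 0 of R) = (0.3536,-0.6124,0.7071)
R[0][0] = 0.3536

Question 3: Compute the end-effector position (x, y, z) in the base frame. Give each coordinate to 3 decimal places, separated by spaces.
after link 1: o_1 = (2.0000, -3.4641, 4.0000)
after link 2: o_2 = (0.3037, -8.5260, 7.5355)

0.304 -8.526 7.536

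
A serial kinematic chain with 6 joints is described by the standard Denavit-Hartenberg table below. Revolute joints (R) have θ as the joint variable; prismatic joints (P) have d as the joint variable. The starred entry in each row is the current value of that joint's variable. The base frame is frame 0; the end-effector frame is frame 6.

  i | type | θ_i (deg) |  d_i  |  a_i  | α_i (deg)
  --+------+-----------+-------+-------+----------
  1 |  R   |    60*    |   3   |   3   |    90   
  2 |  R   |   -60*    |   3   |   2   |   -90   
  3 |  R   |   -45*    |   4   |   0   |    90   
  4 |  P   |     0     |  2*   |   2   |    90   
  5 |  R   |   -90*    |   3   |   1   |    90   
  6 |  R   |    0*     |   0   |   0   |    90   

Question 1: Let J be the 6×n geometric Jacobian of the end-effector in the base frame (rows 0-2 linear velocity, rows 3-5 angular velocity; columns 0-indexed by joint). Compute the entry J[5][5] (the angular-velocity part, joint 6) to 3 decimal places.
axis z_5 = (-0.7891,0.0474,0.6124); lever o_n−o_5 = (0.0000,0.0000,0.0000)
cross product → J_v[:, 5] = (0.0000,0.0000,-0.0000)
J_ω[:, 5] = z_5
entry J[5][5] = 0.6124

0.612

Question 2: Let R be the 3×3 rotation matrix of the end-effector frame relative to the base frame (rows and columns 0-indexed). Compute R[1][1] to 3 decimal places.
0.047

End-effector y-axis (col 1 of R) = (-0.7891,0.0474,0.6124)
R[1][1] = 0.0474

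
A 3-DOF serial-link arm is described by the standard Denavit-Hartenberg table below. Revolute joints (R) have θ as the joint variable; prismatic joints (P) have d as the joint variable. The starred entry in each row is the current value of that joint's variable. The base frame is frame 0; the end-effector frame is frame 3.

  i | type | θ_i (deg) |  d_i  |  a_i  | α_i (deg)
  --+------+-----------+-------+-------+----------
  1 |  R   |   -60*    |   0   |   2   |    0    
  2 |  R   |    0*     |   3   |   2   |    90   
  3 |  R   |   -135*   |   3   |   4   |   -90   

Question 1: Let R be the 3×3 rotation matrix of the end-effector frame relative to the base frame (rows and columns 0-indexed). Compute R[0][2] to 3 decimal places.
End-effector z-axis (col 2 of R) = (0.3536,-0.6124,-0.7071)
R[0][2] = 0.3536

0.354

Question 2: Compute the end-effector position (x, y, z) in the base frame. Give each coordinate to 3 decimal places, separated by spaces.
after link 1: o_1 = (1.0000, -1.7321, 0.0000)
after link 2: o_2 = (2.0000, -3.4641, 3.0000)
after link 3: o_3 = (-2.0123, -2.5146, 0.1716)

-2.012 -2.515 0.172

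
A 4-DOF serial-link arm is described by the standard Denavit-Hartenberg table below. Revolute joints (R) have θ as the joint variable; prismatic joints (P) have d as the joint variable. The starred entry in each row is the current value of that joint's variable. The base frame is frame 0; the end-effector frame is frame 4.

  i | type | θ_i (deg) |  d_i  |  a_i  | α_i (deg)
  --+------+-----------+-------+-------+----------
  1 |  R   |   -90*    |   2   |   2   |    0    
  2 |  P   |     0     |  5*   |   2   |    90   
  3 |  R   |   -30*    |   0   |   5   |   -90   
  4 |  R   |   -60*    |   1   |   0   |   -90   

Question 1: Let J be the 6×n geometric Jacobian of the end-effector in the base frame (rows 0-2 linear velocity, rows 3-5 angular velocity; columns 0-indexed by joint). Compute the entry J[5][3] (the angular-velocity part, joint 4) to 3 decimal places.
axis z_3 = (0.0000,-0.5000,0.8660); lever o_n−o_3 = (0.0000,-0.5000,0.8660)
cross product → J_v[:, 3] = (0.0000,0.0000,0.0000)
J_ω[:, 3] = z_3
entry J[5][3] = 0.8660

0.866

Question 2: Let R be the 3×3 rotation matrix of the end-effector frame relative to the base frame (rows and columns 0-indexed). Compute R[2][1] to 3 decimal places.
-0.866

End-effector y-axis (col 1 of R) = (0.0000,0.5000,-0.8660)
R[2][1] = -0.8660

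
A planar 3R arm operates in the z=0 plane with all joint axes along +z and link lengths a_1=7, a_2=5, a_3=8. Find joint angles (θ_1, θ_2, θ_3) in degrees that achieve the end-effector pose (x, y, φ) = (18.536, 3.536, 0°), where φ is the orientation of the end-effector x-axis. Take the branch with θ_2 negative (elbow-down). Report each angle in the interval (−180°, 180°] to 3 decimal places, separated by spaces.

37.097 -44.985 7.888

wrist centre = target − a_3·(cos φ, sin φ) = (10.5360, 3.5360)
cos θ_2 = (123.5106−7²−5²)/(2·7·5) = 0.7073; θ_2 = -44.9848° (elbow-down)
β = atan2(3.5360,10.5360) = 18.5523°; ψ = atan2(-3.5346,10.5365) = -18.5447°
θ_1 = β − ψ = 37.0970°
θ_3 = φ − θ_1 − θ_2 = 7.8878° (wrapped to (-180°,180°])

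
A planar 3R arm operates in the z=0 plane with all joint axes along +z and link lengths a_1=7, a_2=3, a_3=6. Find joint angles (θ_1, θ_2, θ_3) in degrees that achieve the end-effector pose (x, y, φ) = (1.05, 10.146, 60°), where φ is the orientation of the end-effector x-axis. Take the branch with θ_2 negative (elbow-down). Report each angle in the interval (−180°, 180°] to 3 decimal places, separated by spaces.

135.003 -134.996 59.993

wrist centre = target − a_3·(cos φ, sin φ) = (-1.9500, 4.9498)
cos θ_2 = (28.3035−7²−3²)/(2·7·3) = -0.7071; θ_2 = -134.9962° (elbow-down)
β = atan2(4.9498,-1.9500) = 111.5020°; ψ = atan2(-2.1215,4.8788) = -23.5009°
θ_1 = β − ψ = 135.0029°
θ_3 = φ − θ_1 − θ_2 = 59.9933° (wrapped to (-180°,180°])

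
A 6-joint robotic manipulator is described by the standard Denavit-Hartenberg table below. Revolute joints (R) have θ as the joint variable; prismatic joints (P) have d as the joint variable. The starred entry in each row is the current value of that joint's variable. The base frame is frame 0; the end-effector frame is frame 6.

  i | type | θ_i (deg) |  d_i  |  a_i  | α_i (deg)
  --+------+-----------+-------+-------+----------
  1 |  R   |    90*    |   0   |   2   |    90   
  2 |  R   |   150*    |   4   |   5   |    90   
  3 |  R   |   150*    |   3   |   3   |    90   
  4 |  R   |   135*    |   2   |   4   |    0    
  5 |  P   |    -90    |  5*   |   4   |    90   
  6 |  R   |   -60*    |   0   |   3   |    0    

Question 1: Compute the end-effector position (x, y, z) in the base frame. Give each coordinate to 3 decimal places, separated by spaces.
9.843 3.668 10.258

after link 1: o_1 = (0.0000, 2.0000, 0.0000)
after link 2: o_2 = (4.0000, -2.3301, 2.5000)
after link 3: o_3 = (5.5000, 1.4199, 3.7990)
after link 4: o_4 = (5.8178, -0.1533, 7.9733)
after link 5: o_5 = (11.5622, 1.2172, 10.4480)
after link 6: o_6 = (9.8425, 3.6680, 10.2578)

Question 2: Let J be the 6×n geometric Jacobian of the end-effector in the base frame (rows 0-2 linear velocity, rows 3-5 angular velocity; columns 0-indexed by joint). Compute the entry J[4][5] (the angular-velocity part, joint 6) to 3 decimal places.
0.177

axis z_5 = (0.3536,0.1768,-0.9186); lever o_n−o_5 = (-1.7197,2.4508,-0.1902)
cross product → J_v[:, 5] = (2.2176,1.6469,1.1705)
J_ω[:, 5] = z_5
entry J[4][5] = 0.1768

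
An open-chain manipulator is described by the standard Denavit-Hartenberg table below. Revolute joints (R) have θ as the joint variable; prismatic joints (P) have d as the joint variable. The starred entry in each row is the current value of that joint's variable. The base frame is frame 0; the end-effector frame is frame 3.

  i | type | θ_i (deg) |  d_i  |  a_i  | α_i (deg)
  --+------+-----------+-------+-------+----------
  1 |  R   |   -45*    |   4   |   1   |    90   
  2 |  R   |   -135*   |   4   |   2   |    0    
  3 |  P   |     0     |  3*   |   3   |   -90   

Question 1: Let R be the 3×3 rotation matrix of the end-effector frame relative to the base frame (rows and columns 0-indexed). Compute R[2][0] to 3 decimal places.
-0.707

End-effector x-axis (col 0 of R) = (-0.5000,0.5000,-0.7071)
R[2][0] = -0.7071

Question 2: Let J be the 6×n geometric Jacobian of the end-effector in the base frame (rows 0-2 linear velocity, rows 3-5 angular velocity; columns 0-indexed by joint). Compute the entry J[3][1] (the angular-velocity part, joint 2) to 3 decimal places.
-0.707

axis z_1 = (-0.7071,-0.7071,0.0000); lever o_n−o_1 = (-7.4497,-2.4497,-3.5355)
cross product → J_v[:, 1] = (2.5000,-2.5000,-3.5355)
J_ω[:, 1] = z_1
entry J[3][1] = -0.7071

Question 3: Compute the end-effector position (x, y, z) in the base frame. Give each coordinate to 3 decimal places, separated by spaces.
after link 1: o_1 = (0.7071, -0.7071, 4.0000)
after link 2: o_2 = (-3.1213, -2.5355, 2.5858)
after link 3: o_3 = (-6.7426, -3.1569, 0.4645)

-6.743 -3.157 0.464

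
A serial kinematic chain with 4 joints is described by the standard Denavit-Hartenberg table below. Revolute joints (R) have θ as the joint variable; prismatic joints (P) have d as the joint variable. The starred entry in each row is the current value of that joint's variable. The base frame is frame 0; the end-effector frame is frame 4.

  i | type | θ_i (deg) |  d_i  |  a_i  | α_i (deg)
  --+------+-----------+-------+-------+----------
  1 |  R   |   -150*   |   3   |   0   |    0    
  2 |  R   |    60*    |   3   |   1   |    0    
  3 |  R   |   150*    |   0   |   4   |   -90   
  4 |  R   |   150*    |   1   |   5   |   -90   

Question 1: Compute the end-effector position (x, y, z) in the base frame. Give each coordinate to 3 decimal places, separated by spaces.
after link 1: o_1 = (0.0000, 0.0000, 3.0000)
after link 2: o_2 = (-0.0000, -1.0000, 6.0000)
after link 3: o_3 = (2.0000, 2.4641, 6.0000)
after link 4: o_4 = (-1.0311, -0.7859, 3.5000)

-1.031 -0.786 3.500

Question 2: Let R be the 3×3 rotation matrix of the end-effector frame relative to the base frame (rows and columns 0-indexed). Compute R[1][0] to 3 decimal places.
End-effector x-axis (col 0 of R) = (-0.4330,-0.7500,-0.5000)
R[1][0] = -0.7500

-0.750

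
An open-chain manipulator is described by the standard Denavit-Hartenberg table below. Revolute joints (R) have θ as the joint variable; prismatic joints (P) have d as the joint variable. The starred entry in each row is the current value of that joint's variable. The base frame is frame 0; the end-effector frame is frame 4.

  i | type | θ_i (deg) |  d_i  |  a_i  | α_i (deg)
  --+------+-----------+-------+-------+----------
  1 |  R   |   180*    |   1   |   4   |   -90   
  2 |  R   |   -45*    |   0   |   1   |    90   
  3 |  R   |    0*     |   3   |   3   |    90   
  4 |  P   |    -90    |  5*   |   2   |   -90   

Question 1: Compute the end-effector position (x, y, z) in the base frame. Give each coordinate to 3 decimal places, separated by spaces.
-6.121 5.000 4.536

after link 1: o_1 = (-4.0000, 0.0000, 1.0000)
after link 2: o_2 = (-4.7071, 0.0000, 1.7071)
after link 3: o_3 = (-4.7071, 0.0000, 5.9497)
after link 4: o_4 = (-6.1213, 5.0000, 4.5355)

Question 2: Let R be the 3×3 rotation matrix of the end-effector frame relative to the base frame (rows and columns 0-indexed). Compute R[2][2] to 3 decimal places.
End-effector z-axis (col 2 of R) = (-0.7071,0.0000,0.7071)
R[2][2] = 0.7071

0.707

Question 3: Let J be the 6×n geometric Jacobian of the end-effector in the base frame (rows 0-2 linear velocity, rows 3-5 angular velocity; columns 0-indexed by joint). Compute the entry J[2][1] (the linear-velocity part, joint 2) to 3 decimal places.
axis z_1 = (-0.0000,-1.0000,0.0000); lever o_n−o_1 = (-2.1213,5.0000,3.5355)
cross product → J_v[:, 1] = (-3.5355,0.0000,-2.1213)
J_ω[:, 1] = z_1
entry J[2][1] = -2.1213

-2.121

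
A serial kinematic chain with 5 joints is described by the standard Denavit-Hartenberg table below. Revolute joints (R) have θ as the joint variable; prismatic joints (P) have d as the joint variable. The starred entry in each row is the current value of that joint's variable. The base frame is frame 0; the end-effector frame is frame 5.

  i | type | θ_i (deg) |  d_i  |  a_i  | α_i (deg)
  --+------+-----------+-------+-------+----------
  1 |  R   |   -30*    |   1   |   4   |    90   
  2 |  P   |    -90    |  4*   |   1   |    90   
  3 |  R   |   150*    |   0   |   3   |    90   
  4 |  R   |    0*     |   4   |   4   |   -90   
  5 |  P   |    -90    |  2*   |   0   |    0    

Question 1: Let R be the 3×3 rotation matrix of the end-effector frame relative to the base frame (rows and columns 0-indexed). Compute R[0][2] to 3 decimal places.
-0.866

End-effector z-axis (col 2 of R) = (-0.8660,0.5000,-0.0000)
R[0][2] = -0.8660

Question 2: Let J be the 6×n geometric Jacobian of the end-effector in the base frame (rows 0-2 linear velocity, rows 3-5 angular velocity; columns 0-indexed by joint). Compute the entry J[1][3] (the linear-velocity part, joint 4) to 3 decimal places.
2.866

axis z_3 = (-0.4330,-0.7500,-0.5000); lever o_n−o_3 = (-4.4641,-3.7321,1.4641)
cross product → J_v[:, 3] = (-2.9641,2.8660,-1.7321)
J_ω[:, 3] = z_3
entry J[1][3] = 2.8660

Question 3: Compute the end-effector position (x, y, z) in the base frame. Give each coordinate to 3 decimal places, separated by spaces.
-3.750 -10.495 4.062

after link 1: o_1 = (3.4641, -2.0000, 1.0000)
after link 2: o_2 = (1.4641, -5.4641, 0.0000)
after link 3: o_3 = (0.7141, -6.7631, 2.5981)
after link 4: o_4 = (-2.0179, -11.4952, 4.0622)
after link 5: o_5 = (-3.7500, -10.4952, 4.0622)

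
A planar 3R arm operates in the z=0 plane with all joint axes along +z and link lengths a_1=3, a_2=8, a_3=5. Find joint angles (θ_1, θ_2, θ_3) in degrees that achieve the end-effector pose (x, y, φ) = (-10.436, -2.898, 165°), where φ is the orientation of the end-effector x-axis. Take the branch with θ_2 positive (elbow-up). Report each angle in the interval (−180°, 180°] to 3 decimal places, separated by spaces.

wrist centre = target − a_3·(cos φ, sin φ) = (-5.6064, -4.1921)
cos θ_2 = (49.0051−3²−8²)/(2·3·8) = -0.4999; θ_2 = 119.9930° (elbow-up)
β = atan2(-4.1921,-5.6064) = -143.2131°; ψ = atan2(6.9287,-0.9992) = 98.2058°
θ_1 = β − ψ = -241.4190°
θ_3 = φ − θ_1 − θ_2 = -73.5741° (wrapped to (-180°,180°])

118.581 119.993 -73.574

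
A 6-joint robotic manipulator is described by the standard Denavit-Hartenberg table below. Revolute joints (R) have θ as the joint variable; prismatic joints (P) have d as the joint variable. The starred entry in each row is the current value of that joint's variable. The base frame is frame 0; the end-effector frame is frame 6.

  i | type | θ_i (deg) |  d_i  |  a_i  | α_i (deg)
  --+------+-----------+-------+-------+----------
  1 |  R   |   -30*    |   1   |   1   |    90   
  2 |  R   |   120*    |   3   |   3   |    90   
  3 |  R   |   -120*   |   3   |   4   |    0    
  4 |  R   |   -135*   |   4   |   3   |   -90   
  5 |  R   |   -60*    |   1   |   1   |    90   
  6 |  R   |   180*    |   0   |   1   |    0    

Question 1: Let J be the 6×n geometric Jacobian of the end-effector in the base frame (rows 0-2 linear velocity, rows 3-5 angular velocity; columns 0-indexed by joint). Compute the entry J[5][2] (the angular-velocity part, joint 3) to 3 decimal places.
axis z_2 = (0.7500,-0.4330,0.5000); lever o_n−o_2 = (7.2831,-3.2521,0.2590)
cross product → J_v[:, 2] = (1.5139,3.4473,0.7146)
J_ω[:, 2] = z_2
entry J[5][2] = 0.5000

0.500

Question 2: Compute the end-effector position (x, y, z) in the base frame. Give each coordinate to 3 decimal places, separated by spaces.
5.350 -5.600 3.857

after link 1: o_1 = (0.8660, -0.5000, 1.0000)
after link 2: o_2 = (-1.9330, -2.3481, 3.5981)
after link 3: o_3 = (2.9151, -1.1471, 3.3660)
after link 4: o_4 = (4.8024, -5.5828, 4.6936)
after link 5: o_5 = (5.8141, -6.4258, 4.1780)
after link 6: o_6 = (5.3501, -5.6002, 3.8571)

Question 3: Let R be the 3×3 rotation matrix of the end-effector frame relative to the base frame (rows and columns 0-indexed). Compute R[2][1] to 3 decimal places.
End-effector y-axis (col 1 of R) = (-0.5477,0.0173,0.8365)
R[2][1] = 0.8365

0.837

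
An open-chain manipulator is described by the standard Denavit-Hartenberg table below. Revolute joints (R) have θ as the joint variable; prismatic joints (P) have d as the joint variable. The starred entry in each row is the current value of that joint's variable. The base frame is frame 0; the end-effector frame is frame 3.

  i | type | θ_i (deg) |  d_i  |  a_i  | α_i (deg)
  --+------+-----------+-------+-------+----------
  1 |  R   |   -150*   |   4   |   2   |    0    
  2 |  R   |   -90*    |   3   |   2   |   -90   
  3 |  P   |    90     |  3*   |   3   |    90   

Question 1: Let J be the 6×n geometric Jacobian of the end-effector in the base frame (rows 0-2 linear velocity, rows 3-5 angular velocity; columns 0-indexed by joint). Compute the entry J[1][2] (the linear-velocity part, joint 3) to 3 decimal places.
-0.500

prismatic axis z_2 = (-0.8660,-0.5000,0.0000)
J_v[:, 2] = z_2; J_ω[:, 2] = (0,0,0)
entry J[1][2] = -0.5000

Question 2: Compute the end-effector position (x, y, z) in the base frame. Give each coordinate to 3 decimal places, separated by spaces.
-5.330 -0.768 4.000

after link 1: o_1 = (-1.7321, -1.0000, 4.0000)
after link 2: o_2 = (-2.7321, 0.7321, 7.0000)
after link 3: o_3 = (-5.3301, -0.7679, 4.0000)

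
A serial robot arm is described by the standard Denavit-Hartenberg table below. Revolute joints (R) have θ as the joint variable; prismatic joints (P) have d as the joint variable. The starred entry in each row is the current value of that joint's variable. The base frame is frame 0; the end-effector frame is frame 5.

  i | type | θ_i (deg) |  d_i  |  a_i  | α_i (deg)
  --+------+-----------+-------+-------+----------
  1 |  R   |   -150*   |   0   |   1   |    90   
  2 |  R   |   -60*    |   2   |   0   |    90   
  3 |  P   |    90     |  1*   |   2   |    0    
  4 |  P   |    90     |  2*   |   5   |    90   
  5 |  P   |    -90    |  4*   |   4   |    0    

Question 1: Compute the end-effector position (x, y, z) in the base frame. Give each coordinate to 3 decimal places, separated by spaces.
-3.451 7.245 4.830

after link 1: o_1 = (-0.8660, -0.5000, 0.0000)
after link 2: o_2 = (-1.8660, 1.2321, 0.0000)
after link 3: o_3 = (-2.1160, 3.3971, -0.5000)
after link 4: o_4 = (1.5490, 5.5131, 2.8301)
after link 5: o_5 = (-3.4510, 7.2452, 4.8301)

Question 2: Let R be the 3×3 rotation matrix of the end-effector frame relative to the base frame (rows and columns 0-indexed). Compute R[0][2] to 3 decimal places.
End-effector z-axis (col 2 of R) = (-0.5000,0.8660,-0.0000)
R[0][2] = -0.5000

-0.500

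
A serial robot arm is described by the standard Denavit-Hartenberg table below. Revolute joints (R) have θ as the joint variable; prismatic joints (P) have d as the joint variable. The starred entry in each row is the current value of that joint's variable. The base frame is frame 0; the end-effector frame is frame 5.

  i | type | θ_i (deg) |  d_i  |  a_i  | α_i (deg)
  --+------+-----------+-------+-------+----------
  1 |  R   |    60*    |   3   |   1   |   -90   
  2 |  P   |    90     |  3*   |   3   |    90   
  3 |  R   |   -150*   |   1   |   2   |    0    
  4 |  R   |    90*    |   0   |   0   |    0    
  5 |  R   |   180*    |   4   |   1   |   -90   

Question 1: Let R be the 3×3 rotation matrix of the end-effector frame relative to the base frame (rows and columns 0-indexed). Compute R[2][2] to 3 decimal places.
0.866

End-effector z-axis (col 2 of R) = (0.4330,-0.2500,0.8660)
R[2][2] = 0.8660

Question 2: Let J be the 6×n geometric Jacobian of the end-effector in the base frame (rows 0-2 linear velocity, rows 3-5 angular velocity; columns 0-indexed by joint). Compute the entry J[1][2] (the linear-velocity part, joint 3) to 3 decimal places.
-1.116

axis z_2 = (0.5000,0.8660,0.0000); lever o_n−o_2 = (2.6160,4.2631,2.2321)
cross product → J_v[:, 2] = (1.9330,-1.1160,-0.1340)
J_ω[:, 2] = z_2
entry J[1][2] = -1.1160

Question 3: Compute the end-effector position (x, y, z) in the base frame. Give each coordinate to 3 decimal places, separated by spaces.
after link 1: o_1 = (0.5000, 0.8660, 3.0000)
after link 2: o_2 = (-2.0981, 2.3660, 0.0000)
after link 3: o_3 = (-0.7321, 2.7321, 1.7321)
after link 4: o_4 = (-0.7321, 2.7321, 1.7321)
after link 5: o_5 = (0.5179, 6.6292, 2.2321)

0.518 6.629 2.232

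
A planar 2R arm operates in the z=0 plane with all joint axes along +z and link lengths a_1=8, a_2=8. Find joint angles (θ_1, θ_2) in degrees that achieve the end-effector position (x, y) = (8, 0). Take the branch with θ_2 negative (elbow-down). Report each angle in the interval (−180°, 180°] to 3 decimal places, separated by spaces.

60.000 -120.000

cos θ_2 = (64.0000−8²−8²)/(2·8·8) = -0.5000; θ_2 = -120.0000° (elbow-down)
β = atan2(0.0000,8.0000) = 0.0000°; ψ = atan2(-6.9282,4.0000) = -60.0000°
θ_1 = β − ψ = 60.0000°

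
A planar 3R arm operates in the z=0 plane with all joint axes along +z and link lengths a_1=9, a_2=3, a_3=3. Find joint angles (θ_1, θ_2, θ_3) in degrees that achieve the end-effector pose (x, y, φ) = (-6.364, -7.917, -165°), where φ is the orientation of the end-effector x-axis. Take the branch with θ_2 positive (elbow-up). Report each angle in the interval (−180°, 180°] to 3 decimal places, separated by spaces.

wrist centre = target − a_3·(cos φ, sin φ) = (-3.4662, -7.1405)
cos θ_2 = (63.0021−9²−3²)/(2·9·3) = -0.5000; θ_2 = 119.9975° (elbow-up)
β = atan2(-7.1405,-3.4662) = -115.8933°; ψ = atan2(2.5981,7.5001) = 19.1068°
θ_1 = β − ψ = -135.0000°
θ_3 = φ − θ_1 − θ_2 = -149.9974° (wrapped to (-180°,180°])

-135.000 119.997 -149.997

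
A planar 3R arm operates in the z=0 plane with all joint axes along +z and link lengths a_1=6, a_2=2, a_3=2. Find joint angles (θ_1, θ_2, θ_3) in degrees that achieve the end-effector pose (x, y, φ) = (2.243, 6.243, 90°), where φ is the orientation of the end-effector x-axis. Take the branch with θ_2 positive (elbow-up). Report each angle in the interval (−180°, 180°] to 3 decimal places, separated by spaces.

wrist centre = target − a_3·(cos φ, sin φ) = (2.2430, 4.2430)
cos θ_2 = (23.0341−6²−2²)/(2·6·2) = -0.7069; θ_2 = 134.9843° (elbow-up)
β = atan2(4.2430,2.2430) = 62.1375°; ψ = atan2(1.4146,4.5862) = 17.1423°
θ_1 = β − ψ = 44.9951°
θ_3 = φ − θ_1 − θ_2 = -89.9794° (wrapped to (-180°,180°])

44.995 134.984 -89.979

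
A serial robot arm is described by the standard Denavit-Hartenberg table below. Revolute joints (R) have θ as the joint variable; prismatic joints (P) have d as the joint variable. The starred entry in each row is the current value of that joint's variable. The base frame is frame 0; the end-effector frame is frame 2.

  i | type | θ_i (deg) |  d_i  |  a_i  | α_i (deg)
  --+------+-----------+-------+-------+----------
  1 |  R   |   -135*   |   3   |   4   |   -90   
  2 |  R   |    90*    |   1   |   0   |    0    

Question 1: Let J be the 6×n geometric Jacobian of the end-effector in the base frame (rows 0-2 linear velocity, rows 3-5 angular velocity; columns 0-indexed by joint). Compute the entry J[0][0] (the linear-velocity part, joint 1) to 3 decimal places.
axis z_0 = ẑ; lever o_n−o_0 = (-2.1213,-3.5355,3.0000)
cross product → J_v[:, 0] = (3.5355,-2.1213,0.0000)
J_ω[:, 0] = z_0
entry J[0][0] = 3.5355

3.536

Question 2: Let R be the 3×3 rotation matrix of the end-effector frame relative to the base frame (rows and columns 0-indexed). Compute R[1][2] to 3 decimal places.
-0.707

End-effector z-axis (col 2 of R) = (0.7071,-0.7071,0.0000)
R[1][2] = -0.7071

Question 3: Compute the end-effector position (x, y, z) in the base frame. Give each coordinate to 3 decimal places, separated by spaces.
-2.121 -3.536 3.000

after link 1: o_1 = (-2.8284, -2.8284, 3.0000)
after link 2: o_2 = (-2.1213, -3.5355, 3.0000)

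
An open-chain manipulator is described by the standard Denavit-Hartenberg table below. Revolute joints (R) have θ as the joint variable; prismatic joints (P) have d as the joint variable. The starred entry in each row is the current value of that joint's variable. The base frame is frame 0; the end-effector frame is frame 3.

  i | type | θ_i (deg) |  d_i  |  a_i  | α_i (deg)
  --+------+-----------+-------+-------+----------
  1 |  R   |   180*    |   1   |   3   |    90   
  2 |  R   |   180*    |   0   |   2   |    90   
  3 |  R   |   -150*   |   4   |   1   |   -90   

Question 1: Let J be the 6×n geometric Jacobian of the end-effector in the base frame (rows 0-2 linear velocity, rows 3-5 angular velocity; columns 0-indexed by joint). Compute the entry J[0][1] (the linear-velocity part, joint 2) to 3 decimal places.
4.000

axis z_1 = (0.0000,1.0000,0.0000); lever o_n−o_1 = (1.1340,-0.5000,4.0000)
cross product → J_v[:, 1] = (4.0000,-0.0000,-1.1340)
J_ω[:, 1] = z_1
entry J[0][1] = 4.0000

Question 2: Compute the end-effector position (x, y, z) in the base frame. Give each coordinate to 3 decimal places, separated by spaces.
-1.866 -0.500 5.000

after link 1: o_1 = (-3.0000, 0.0000, 1.0000)
after link 2: o_2 = (-1.0000, 0.0000, 1.0000)
after link 3: o_3 = (-1.8660, -0.5000, 5.0000)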